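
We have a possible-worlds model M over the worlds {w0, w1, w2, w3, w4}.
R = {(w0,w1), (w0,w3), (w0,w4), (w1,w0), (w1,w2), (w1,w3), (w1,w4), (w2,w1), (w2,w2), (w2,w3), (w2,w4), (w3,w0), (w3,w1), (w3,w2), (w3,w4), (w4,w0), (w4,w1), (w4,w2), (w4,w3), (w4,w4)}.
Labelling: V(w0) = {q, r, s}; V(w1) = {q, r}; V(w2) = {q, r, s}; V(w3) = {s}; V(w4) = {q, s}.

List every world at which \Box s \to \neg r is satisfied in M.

Let φ = \Box s \to \neg r. Evaluate φ at each world:
  w0 (successors {w1, w3, w4}): φ is true.
  w1 (successors {w0, w2, w3, w4}): φ is false.
  w2 (successors {w1, w2, w3, w4}): φ is true.
  w3 (successors {w0, w1, w2, w4}): φ is true.
  w4 (successors {w0, w1, w2, w3, w4}): φ is true.
For instance, at w4:
  At w4: \Box s is false, \neg r is true, so \Box s \to \neg r is true.
    At w4: \Box s requires s at every successor {w0, w1, w2, w3, w4}.
      s fails at w1, so \Box s is false at w4.
Satisfying worlds: {w0, w2, w3, w4}

w0, w2, w3, w4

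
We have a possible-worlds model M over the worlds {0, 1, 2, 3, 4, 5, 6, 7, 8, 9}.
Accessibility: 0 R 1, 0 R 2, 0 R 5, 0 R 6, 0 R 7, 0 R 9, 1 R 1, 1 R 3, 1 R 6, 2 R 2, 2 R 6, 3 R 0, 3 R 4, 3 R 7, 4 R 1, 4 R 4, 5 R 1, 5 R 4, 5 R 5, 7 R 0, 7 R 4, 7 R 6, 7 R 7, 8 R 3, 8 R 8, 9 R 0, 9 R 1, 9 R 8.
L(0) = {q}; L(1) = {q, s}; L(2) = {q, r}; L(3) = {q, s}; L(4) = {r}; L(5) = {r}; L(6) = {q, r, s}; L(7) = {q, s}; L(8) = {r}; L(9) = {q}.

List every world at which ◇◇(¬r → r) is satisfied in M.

Recall that ◇ψ holds at a world iff ψ holds at some accessible world.
Let φ = ◇◇(¬r → r). Evaluate φ at each world:
  0 (successors {1, 2, 5, 6, 7, 9}): φ is true.
  1 (successors {1, 3, 6}): φ is true.
  2 (successors {2, 6}): φ is true.
  3 (successors {0, 4, 7}): φ is true.
  4 (successors {1, 4}): φ is true.
  5 (successors {1, 4, 5}): φ is true.
  6 (successors ∅): φ is false.
  7 (successors {0, 4, 6, 7}): φ is true.
  8 (successors {3, 8}): φ is true.
  9 (successors {0, 1, 8}): φ is true.
For instance, at 5:
  At 5: ◇◇(¬r → r) requires ◇(¬r → r) at some successor in {1, 4, 5}.
    ◇(¬r → r) holds at 1, so ◇◇(¬r → r) is true at 5.
      At 1: ◇(¬r → r) requires ¬r → r at some successor in {1, 3, 6}.
        ¬r → r holds at 6, so ◇(¬r → r) is true at 1.
Satisfying worlds: {0, 1, 2, 3, 4, 5, 7, 8, 9}

0, 1, 2, 3, 4, 5, 7, 8, 9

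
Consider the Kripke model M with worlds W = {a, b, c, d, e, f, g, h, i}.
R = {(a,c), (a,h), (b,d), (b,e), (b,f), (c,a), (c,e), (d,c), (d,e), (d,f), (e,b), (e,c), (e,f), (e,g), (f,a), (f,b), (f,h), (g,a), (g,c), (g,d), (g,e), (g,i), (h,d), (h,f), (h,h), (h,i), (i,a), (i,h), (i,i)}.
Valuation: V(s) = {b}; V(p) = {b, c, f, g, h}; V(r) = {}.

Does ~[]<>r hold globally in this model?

Yes

Let φ = ~[]<>r. Evaluate φ at each world:
  a (successors {c, h}): φ is true.
  b (successors {d, e, f}): φ is true.
  c (successors {a, e}): φ is true.
  d (successors {c, e, f}): φ is true.
  e (successors {b, c, f, g}): φ is true.
  f (successors {a, b, h}): φ is true.
  g (successors {a, c, d, e, i}): φ is true.
  h (successors {d, f, h, i}): φ is true.
  i (successors {a, h, i}): φ is true.
For instance, at f:
  At f: []<>r is false, so ~[]<>r is true.
    At f: []<>r requires <>r at every successor {a, b, h}.
      <>r fails at a, so []<>r is false at f.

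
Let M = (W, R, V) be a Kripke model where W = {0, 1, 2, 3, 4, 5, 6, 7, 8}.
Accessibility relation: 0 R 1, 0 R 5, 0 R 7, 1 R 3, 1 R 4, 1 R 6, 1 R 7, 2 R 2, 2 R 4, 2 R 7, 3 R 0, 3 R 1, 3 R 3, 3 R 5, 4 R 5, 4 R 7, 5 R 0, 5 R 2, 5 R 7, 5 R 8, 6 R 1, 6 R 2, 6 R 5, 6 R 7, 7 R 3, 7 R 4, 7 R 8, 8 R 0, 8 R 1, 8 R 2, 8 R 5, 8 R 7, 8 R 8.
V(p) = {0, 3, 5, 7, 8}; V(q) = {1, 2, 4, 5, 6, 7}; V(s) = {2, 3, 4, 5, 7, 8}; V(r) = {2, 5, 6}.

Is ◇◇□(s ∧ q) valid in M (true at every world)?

Yes

Recall that □ψ holds at a world iff ψ holds at every accessible world, and ◇ψ holds iff ψ holds at some accessible world.
Let φ = ◇◇□(s ∧ q). Evaluate φ at each world:
  0 (successors {1, 5, 7}): φ is true.
  1 (successors {3, 4, 6, 7}): φ is true.
  2 (successors {2, 4, 7}): φ is true.
  3 (successors {0, 1, 3, 5}): φ is true.
  4 (successors {5, 7}): φ is true.
  5 (successors {0, 2, 7, 8}): φ is true.
  6 (successors {1, 2, 5, 7}): φ is true.
  7 (successors {3, 4, 8}): φ is true.
  8 (successors {0, 1, 2, 5, 7, 8}): φ is true.
For instance, at 5:
  At 5: ◇◇□(s ∧ q) requires ◇□(s ∧ q) at some successor in {0, 2, 7, 8}.
    ◇□(s ∧ q) holds at 2, so ◇◇□(s ∧ q) is true at 5.
      At 2: ◇□(s ∧ q) requires □(s ∧ q) at some successor in {2, 4, 7}.
        □(s ∧ q) holds at 2, so ◇□(s ∧ q) is true at 2.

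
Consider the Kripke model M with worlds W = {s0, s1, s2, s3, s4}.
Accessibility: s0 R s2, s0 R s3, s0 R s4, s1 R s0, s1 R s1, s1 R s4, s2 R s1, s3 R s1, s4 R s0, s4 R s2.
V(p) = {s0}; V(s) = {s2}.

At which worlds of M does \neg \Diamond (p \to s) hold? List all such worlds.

none

Let φ = \neg \Diamond (p \to s). Evaluate φ at each world:
  s0 (successors {s2, s3, s4}): φ is false.
  s1 (successors {s0, s1, s4}): φ is false.
  s2 (successors {s1}): φ is false.
  s3 (successors {s1}): φ is false.
  s4 (successors {s0, s2}): φ is false.
For instance, at s4:
  At s4: \Diamond (p \to s) is true, so \neg \Diamond (p \to s) is false.
    At s4: \Diamond (p \to s) requires p \to s at some successor in {s0, s2}.
      p \to s holds at s2, so \Diamond (p \to s) is true at s4.
Satisfying worlds: none.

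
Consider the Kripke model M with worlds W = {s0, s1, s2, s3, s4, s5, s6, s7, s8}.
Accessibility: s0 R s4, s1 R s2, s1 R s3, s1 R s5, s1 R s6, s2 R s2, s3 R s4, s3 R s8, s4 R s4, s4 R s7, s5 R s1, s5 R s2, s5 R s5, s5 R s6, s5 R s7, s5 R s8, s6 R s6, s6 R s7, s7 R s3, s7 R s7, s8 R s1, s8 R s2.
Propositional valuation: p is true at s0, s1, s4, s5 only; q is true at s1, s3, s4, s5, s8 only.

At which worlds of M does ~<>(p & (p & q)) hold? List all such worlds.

s2, s6, s7

Let φ = ~<>(p & (p & q)). Evaluate φ at each world:
  s0 (successors {s4}): φ is false.
  s1 (successors {s2, s3, s5, s6}): φ is false.
  s2 (successors {s2}): φ is true.
  s3 (successors {s4, s8}): φ is false.
  s4 (successors {s4, s7}): φ is false.
  s5 (successors {s1, s2, s5, s6, s7, s8}): φ is false.
  s6 (successors {s6, s7}): φ is true.
  s7 (successors {s3, s7}): φ is true.
  s8 (successors {s1, s2}): φ is false.
For instance, at s7:
  At s7: <>(p & (p & q)) is false, so ~<>(p & (p & q)) is true.
    At s7: <>(p & (p & q)) requires p & (p & q) at some successor in {s3, s7}.
      At s3: p & (p & q) is false.
      At s7: p & (p & q) is false.
    So <>(p & (p & q)) is false at s7.
Satisfying worlds: {s2, s6, s7}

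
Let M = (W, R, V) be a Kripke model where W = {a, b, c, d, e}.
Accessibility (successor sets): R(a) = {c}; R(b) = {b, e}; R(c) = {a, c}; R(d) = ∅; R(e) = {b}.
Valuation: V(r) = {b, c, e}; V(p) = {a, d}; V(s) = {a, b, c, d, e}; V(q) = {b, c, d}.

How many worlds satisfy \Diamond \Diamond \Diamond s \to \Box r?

Let φ = \Diamond \Diamond \Diamond s \to \Box r. Evaluate φ at each world:
  a (successors {c}): φ is true.
  b (successors {b, e}): φ is true.
  c (successors {a, c}): φ is false.
  d (successors ∅): φ is true.
  e (successors {b}): φ is true.
For instance, at a:
  At a: \Diamond \Diamond \Diamond s is true, \Box r is true, so \Diamond \Diamond \Diamond s \to \Box r is true.
    At a: \Diamond \Diamond \Diamond s requires \Diamond \Diamond s at some successor in {c}.
      \Diamond \Diamond s holds at c, so \Diamond \Diamond \Diamond s is true at a.
    At a: \Box r requires r at every successor {c}.
      At c: r is true.
    So \Box r is true at a.
Satisfying worlds: {a, b, d, e}

4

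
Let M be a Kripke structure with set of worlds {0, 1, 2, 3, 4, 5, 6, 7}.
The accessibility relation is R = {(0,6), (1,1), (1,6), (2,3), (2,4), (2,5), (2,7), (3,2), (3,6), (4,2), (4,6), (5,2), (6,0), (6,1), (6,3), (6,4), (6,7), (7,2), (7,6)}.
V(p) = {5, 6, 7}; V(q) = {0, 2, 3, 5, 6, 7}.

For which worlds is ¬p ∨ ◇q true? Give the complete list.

0, 1, 2, 3, 4, 5, 6, 7

Recall that ◇ψ holds at a world iff ψ holds at some accessible world.
Let φ = ¬p ∨ ◇q. Evaluate φ at each world:
  0 (successors {6}): φ is true.
  1 (successors {1, 6}): φ is true.
  2 (successors {3, 4, 5, 7}): φ is true.
  3 (successors {2, 6}): φ is true.
  4 (successors {2, 6}): φ is true.
  5 (successors {2}): φ is true.
  6 (successors {0, 1, 3, 4, 7}): φ is true.
  7 (successors {2, 6}): φ is true.
For instance, at 1:
  At 1: ¬p is true, ◇q is true, so ¬p ∨ ◇q is true.
    At 1: ◇q requires q at some successor in {1, 6}.
      q holds at 6, so ◇q is true at 1.
Satisfying worlds: {0, 1, 2, 3, 4, 5, 6, 7}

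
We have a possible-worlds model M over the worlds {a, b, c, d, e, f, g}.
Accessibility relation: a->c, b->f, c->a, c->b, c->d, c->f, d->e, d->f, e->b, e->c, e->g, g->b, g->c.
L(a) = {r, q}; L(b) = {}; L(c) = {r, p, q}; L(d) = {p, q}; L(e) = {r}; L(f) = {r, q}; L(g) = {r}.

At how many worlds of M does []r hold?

Let φ = []r. Evaluate φ at each world:
  a (successors {c}): φ is true.
  b (successors {f}): φ is true.
  c (successors {a, b, d, f}): φ is false.
  d (successors {e, f}): φ is true.
  e (successors {b, c, g}): φ is false.
  f (successors ∅): φ is true.
  g (successors {b, c}): φ is false.
For instance, at e:
  At e: []r requires r at every successor {b, c, g}.
    r fails at b, so []r is false at e.
Satisfying worlds: {a, b, d, f}

4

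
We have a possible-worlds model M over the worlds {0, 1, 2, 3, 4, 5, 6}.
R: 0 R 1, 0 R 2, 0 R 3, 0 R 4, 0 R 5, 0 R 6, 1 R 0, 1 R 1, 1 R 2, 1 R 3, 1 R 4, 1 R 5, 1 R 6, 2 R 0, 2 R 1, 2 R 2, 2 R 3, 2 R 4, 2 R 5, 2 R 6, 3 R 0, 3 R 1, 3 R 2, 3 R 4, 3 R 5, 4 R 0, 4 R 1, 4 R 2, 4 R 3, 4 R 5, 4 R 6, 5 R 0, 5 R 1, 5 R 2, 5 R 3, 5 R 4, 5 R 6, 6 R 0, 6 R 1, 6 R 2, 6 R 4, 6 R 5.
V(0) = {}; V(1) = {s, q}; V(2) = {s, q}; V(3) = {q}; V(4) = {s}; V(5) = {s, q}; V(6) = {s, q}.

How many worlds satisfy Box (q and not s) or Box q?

0

Let φ = Box (q and not s) or Box q. Evaluate φ at each world:
  0 (successors {1, 2, 3, 4, 5, 6}): φ is false.
  1 (successors {0, 1, 2, 3, 4, 5, 6}): φ is false.
  2 (successors {0, 1, 2, 3, 4, 5, 6}): φ is false.
  3 (successors {0, 1, 2, 4, 5}): φ is false.
  4 (successors {0, 1, 2, 3, 5, 6}): φ is false.
  5 (successors {0, 1, 2, 3, 4, 6}): φ is false.
  6 (successors {0, 1, 2, 4, 5}): φ is false.
For instance, at 5:
  At 5: Box (q and not s) is false, Box q is false, so Box (q and not s) or Box q is false.
    At 5: Box (q and not s) requires q and not s at every successor {0, 1, 2, 3, 4, 6}.
      q and not s fails at 0, so Box (q and not s) is false at 5.
    At 5: Box q requires q at every successor {0, 1, 2, 3, 4, 6}.
      q fails at 0, so Box q is false at 5.
Satisfying worlds: none.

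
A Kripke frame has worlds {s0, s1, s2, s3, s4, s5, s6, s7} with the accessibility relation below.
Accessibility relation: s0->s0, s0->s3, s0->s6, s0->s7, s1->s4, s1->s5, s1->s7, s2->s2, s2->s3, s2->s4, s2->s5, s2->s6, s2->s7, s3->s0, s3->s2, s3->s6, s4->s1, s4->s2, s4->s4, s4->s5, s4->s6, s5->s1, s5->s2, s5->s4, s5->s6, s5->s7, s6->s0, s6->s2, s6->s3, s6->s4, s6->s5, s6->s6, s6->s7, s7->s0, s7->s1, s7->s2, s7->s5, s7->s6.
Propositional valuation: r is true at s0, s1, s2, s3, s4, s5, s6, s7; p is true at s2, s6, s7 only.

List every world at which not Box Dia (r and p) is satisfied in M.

none

Let φ = not Box Dia (r and p). Evaluate φ at each world:
  s0 (successors {s0, s3, s6, s7}): φ is false.
  s1 (successors {s4, s5, s7}): φ is false.
  s2 (successors {s2, s3, s4, s5, s6, s7}): φ is false.
  s3 (successors {s0, s2, s6}): φ is false.
  s4 (successors {s1, s2, s4, s5, s6}): φ is false.
  s5 (successors {s1, s2, s4, s6, s7}): φ is false.
  s6 (successors {s0, s2, s3, s4, s5, s6, s7}): φ is false.
  s7 (successors {s0, s1, s2, s5, s6}): φ is false.
For instance, at s4:
  At s4: Box Dia (r and p) is true, so not Box Dia (r and p) is false.
    At s4: Box Dia (r and p) requires Dia (r and p) at every successor {s1, s2, s4, s5, s6}.
      At s1: Dia (r and p) is true.
      At s2: Dia (r and p) is true.
      At s4: Dia (r and p) is true.
      At s5: Dia (r and p) is true.
      At s6: Dia (r and p) is true.
    So Box Dia (r and p) is true at s4.
Satisfying worlds: none.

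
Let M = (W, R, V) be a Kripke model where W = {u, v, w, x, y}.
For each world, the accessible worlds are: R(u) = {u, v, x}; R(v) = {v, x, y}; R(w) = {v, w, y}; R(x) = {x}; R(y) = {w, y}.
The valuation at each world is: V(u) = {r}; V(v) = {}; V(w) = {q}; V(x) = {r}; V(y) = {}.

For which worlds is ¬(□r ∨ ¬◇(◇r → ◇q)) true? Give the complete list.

v, w, y

Recall that □ψ holds at a world iff ψ holds at every accessible world, and ◇ψ holds iff ψ holds at some accessible world.
Let φ = ¬(□r ∨ ¬◇(◇r → ◇q)). Evaluate φ at each world:
  u (successors {u, v, x}): φ is false.
  v (successors {v, x, y}): φ is true.
  w (successors {v, w, y}): φ is true.
  x (successors {x}): φ is false.
  y (successors {w, y}): φ is true.
For instance, at u:
  At u: □r ∨ ¬◇(◇r → ◇q) is true, so ¬(□r ∨ ¬◇(◇r → ◇q)) is false.
    At u: □r is false, ¬◇(◇r → ◇q) is true, so □r ∨ ¬◇(◇r → ◇q) is true.
      At u: □r requires r at every successor {u, v, x}.
        r fails at v, so □r is false at u.
      At u: ◇(◇r → ◇q) is false, so ¬◇(◇r → ◇q) is true.
Satisfying worlds: {v, w, y}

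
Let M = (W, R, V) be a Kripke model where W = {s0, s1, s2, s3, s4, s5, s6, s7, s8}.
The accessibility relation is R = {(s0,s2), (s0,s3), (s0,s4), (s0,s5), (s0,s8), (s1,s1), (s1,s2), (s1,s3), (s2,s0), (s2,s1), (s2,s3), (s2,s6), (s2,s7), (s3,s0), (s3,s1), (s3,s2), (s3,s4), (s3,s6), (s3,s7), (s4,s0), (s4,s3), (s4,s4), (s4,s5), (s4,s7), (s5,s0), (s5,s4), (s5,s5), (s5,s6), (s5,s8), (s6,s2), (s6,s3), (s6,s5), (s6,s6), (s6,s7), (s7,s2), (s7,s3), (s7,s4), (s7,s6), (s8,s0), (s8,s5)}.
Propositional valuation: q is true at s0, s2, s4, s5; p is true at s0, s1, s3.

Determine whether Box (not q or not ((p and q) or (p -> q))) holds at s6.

At s6: Box (not q or not ((p and q) or (p -> q))) requires not q or not ((p and q) or (p -> q)) at every successor {s2, s3, s5, s6, s7}.
  not q or not ((p and q) or (p -> q)) fails at s2, so Box (not q or not ((p and q) or (p -> q))) is false at s6.

No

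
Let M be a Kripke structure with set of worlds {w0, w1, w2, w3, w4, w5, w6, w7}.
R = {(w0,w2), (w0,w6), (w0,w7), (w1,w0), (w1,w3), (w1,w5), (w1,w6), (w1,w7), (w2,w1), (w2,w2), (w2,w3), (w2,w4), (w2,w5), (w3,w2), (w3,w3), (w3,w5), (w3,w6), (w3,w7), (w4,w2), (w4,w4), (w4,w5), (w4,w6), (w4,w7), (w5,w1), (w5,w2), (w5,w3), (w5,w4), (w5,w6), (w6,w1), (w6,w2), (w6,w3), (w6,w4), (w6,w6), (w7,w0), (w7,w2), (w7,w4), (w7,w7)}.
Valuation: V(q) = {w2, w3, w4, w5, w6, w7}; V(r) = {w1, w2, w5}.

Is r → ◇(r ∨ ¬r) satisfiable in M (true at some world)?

Yes

Let φ = r → ◇(r ∨ ¬r). Evaluate φ at each world:
  w0 (successors {w2, w6, w7}): φ is true.
  w1 (successors {w0, w3, w5, w6, w7}): φ is true.
  w2 (successors {w1, w2, w3, w4, w5}): φ is true.
  w3 (successors {w2, w3, w5, w6, w7}): φ is true.
  w4 (successors {w2, w4, w5, w6, w7}): φ is true.
  w5 (successors {w1, w2, w3, w4, w6}): φ is true.
  w6 (successors {w1, w2, w3, w4, w6}): φ is true.
  w7 (successors {w0, w2, w4, w7}): φ is true.
Detail at w0 (witness):
  At w0: r is false, ◇(r ∨ ¬r) is true, so r → ◇(r ∨ ¬r) is true.
    At w0: ◇(r ∨ ¬r) requires r ∨ ¬r at some successor in {w2, w6, w7}.
      r ∨ ¬r holds at w2, so ◇(r ∨ ¬r) is true at w0.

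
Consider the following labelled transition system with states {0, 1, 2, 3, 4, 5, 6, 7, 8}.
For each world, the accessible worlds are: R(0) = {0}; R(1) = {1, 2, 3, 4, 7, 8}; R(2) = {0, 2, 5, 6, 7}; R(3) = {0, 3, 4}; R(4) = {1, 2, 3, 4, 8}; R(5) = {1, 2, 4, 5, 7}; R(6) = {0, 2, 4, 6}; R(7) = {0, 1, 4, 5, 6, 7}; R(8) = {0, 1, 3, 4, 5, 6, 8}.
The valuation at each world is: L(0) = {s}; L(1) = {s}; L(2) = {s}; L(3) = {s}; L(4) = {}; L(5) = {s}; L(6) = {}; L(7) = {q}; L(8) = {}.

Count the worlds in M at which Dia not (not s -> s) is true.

Let φ = Dia not (not s -> s). Evaluate φ at each world:
  0 (successors {0}): φ is false.
  1 (successors {1, 2, 3, 4, 7, 8}): φ is true.
  2 (successors {0, 2, 5, 6, 7}): φ is true.
  3 (successors {0, 3, 4}): φ is true.
  4 (successors {1, 2, 3, 4, 8}): φ is true.
  5 (successors {1, 2, 4, 5, 7}): φ is true.
  6 (successors {0, 2, 4, 6}): φ is true.
  7 (successors {0, 1, 4, 5, 6, 7}): φ is true.
  8 (successors {0, 1, 3, 4, 5, 6, 8}): φ is true.
For instance, at 7:
  At 7: Dia not (not s -> s) requires not (not s -> s) at some successor in {0, 1, 4, 5, 6, 7}.
    not (not s -> s) holds at 4, so Dia not (not s -> s) is true at 7.
Satisfying worlds: {1, 2, 3, 4, 5, 6, 7, 8}

8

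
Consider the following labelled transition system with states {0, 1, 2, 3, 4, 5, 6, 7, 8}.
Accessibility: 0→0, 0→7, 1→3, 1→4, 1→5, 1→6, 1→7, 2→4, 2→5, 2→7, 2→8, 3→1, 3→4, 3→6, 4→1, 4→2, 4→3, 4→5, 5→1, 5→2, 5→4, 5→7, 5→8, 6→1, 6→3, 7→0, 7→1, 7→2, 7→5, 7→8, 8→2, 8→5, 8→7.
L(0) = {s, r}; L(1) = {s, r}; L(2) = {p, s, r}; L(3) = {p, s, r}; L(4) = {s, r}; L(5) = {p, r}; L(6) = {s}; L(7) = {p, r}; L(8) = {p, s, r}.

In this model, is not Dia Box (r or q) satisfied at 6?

Yes

At 6: Dia Box (r or q) is false, so not Dia Box (r or q) is true.
  At 6: Dia Box (r or q) requires Box (r or q) at some successor in {1, 3}.
    At 1: Box (r or q) is false.
    At 3: Box (r or q) is false.
  So Dia Box (r or q) is false at 6.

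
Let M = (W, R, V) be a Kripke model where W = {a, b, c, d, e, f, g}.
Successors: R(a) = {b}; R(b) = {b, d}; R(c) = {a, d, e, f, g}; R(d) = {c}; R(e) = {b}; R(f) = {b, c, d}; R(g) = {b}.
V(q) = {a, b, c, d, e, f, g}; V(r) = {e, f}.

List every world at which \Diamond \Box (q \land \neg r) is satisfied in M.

Let φ = \Diamond \Box (q \land \neg r). Evaluate φ at each world:
  a (successors {b}): φ is true.
  b (successors {b, d}): φ is true.
  c (successors {a, d, e, f, g}): φ is true.
  d (successors {c}): φ is false.
  e (successors {b}): φ is true.
  f (successors {b, c, d}): φ is true.
  g (successors {b}): φ is true.
For instance, at d:
  At d: \Diamond \Box (q \land \neg r) requires \Box (q \land \neg r) at some successor in {c}.
    At c: \Box (q \land \neg r) is false.
  So \Diamond \Box (q \land \neg r) is false at d.
Satisfying worlds: {a, b, c, e, f, g}

a, b, c, e, f, g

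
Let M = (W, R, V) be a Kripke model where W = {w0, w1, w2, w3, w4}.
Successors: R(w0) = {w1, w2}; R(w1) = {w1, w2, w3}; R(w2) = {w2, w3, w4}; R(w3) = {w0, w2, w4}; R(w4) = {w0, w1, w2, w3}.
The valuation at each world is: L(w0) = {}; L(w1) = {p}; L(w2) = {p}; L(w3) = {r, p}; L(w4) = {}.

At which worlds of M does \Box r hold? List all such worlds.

Let φ = \Box r. Evaluate φ at each world:
  w0 (successors {w1, w2}): φ is false.
  w1 (successors {w1, w2, w3}): φ is false.
  w2 (successors {w2, w3, w4}): φ is false.
  w3 (successors {w0, w2, w4}): φ is false.
  w4 (successors {w0, w1, w2, w3}): φ is false.
For instance, at w1:
  At w1: \Box r requires r at every successor {w1, w2, w3}.
    r fails at w1, so \Box r is false at w1.
Satisfying worlds: none.

none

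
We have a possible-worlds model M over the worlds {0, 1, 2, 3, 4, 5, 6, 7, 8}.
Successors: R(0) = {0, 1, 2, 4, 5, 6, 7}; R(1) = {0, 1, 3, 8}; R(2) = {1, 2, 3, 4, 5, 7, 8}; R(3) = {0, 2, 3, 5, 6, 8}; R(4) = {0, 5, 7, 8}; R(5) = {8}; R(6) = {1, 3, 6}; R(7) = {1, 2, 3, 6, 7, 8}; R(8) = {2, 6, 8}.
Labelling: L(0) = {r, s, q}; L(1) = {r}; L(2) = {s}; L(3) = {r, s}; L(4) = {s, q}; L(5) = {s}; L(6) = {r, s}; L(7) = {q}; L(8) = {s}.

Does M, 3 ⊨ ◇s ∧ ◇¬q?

Yes

At 3: ◇s is true, ◇¬q is true, so ◇s ∧ ◇¬q is true.
  At 3: ◇s requires s at some successor in {0, 2, 3, 5, 6, 8}.
    s holds at 0, so ◇s is true at 3.
  At 3: ◇¬q requires ¬q at some successor in {0, 2, 3, 5, 6, 8}.
    ¬q holds at 2, so ◇¬q is true at 3.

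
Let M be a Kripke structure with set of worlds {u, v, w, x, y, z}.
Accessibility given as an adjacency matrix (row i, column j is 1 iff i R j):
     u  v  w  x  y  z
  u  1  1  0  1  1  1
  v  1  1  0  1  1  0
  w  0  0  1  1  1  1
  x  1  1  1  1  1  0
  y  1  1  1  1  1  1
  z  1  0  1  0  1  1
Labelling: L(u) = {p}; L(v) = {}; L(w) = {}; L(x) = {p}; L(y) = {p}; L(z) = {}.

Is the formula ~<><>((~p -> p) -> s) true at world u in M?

No

At u: <><>((~p -> p) -> s) is true, so ~<><>((~p -> p) -> s) is false.
  At u: <><>((~p -> p) -> s) requires <>((~p -> p) -> s) at some successor in {u, v, x, y, z}.
    <>((~p -> p) -> s) holds at u, so <><>((~p -> p) -> s) is true at u.
      At u: <>((~p -> p) -> s) requires (~p -> p) -> s at some successor in {u, v, x, y, z}.
        (~p -> p) -> s holds at v, so <>((~p -> p) -> s) is true at u.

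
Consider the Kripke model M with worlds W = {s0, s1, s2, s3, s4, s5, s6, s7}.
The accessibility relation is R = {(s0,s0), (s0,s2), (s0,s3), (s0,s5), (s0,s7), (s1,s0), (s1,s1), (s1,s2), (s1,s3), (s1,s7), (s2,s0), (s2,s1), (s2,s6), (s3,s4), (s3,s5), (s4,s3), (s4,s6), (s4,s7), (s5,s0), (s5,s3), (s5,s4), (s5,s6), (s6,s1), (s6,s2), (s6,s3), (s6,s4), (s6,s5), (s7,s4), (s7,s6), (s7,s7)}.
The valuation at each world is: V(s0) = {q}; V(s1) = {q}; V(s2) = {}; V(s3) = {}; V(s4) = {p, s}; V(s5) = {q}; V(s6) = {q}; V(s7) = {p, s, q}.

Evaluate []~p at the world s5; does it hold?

At s5: []~p requires ~p at every successor {s0, s3, s4, s6}.
  ~p fails at s4, so []~p is false at s5.

No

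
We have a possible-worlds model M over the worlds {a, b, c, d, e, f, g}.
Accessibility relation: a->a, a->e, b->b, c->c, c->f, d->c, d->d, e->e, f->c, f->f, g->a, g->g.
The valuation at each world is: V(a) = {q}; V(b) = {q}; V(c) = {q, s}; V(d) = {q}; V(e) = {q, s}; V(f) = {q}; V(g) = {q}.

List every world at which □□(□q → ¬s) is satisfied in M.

Recall that □ψ holds at a world iff ψ holds at every accessible world, and ◇ψ holds iff ψ holds at some accessible world.
Let φ = □□(□q → ¬s). Evaluate φ at each world:
  a (successors {a, e}): φ is false.
  b (successors {b}): φ is true.
  c (successors {c, f}): φ is false.
  d (successors {c, d}): φ is false.
  e (successors {e}): φ is false.
  f (successors {c, f}): φ is false.
  g (successors {a, g}): φ is false.
For instance, at f:
  At f: □□(□q → ¬s) requires □(□q → ¬s) at every successor {c, f}.
    □(□q → ¬s) fails at c, so □□(□q → ¬s) is false at f.
      At c: □(□q → ¬s) requires □q → ¬s at every successor {c, f}.
        □q → ¬s fails at c, so □(□q → ¬s) is false at c.
Satisfying worlds: {b}

b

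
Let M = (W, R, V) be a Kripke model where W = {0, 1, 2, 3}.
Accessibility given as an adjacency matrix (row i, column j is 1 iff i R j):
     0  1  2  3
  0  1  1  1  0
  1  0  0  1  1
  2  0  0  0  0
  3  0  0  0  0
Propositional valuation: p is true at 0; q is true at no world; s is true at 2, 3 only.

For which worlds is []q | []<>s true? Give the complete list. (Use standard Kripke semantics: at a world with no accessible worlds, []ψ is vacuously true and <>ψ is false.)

Recall that []ψ holds at a world iff ψ holds at every accessible world, and <>ψ holds iff ψ holds at some accessible world.
Let φ = []q | []<>s. Evaluate φ at each world:
  0 (successors {0, 1, 2}): φ is false.
  1 (successors {2, 3}): φ is false.
  2 (successors ∅): φ is true.
  3 (successors ∅): φ is true.
For instance, at 1:
  At 1: []q is false, []<>s is false, so []q | []<>s is false.
    At 1: []q requires q at every successor {2, 3}.
      q fails at 2, so []q is false at 1.
    At 1: []<>s requires <>s at every successor {2, 3}.
      <>s fails at 2, so []<>s is false at 1.
Satisfying worlds: {2, 3}

2, 3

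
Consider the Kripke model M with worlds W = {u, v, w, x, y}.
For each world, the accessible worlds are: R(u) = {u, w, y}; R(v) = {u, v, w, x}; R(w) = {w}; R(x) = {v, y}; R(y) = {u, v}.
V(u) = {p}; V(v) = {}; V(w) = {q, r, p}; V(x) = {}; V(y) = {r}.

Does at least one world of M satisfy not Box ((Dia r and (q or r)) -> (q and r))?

Let φ = not Box ((Dia r and (q or r)) -> (q and r)). Evaluate φ at each world:
  u (successors {u, w, y}): φ is false.
  v (successors {u, v, w, x}): φ is false.
  w (successors {w}): φ is false.
  x (successors {v, y}): φ is false.
  y (successors {u, v}): φ is false.
For instance, at y:
  At y: Box ((Dia r and (q or r)) -> (q and r)) is true, so not Box ((Dia r and (q or r)) -> (q and r)) is false.
    At y: Box ((Dia r and (q or r)) -> (q and r)) requires (Dia r and (q or r)) -> (q and r) at every successor {u, v}.
      At u: (Dia r and (q or r)) -> (q and r) is true.
      At v: (Dia r and (q or r)) -> (q and r) is true.
    So Box ((Dia r and (q or r)) -> (q and r)) is true at y.

No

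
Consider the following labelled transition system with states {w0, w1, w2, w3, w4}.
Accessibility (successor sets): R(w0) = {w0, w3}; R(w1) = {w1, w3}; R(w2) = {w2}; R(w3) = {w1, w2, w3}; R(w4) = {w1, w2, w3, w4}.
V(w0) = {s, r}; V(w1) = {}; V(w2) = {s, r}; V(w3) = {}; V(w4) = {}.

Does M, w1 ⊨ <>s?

No

At w1: <>s requires s at some successor in {w1, w3}.
  At w1: s is false.
  At w3: s is false.
So <>s is false at w1.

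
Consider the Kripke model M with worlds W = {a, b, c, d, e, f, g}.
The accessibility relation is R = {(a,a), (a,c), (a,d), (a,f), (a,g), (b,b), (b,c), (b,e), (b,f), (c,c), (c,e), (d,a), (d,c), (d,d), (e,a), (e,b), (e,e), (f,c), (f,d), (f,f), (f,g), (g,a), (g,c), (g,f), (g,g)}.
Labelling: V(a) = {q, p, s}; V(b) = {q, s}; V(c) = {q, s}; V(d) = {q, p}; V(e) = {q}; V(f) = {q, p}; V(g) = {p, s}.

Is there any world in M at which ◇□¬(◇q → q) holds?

Let φ = ◇□¬(◇q → q). Evaluate φ at each world:
  a (successors {a, c, d, f, g}): φ is false.
  b (successors {b, c, e, f}): φ is false.
  c (successors {c, e}): φ is false.
  d (successors {a, c, d}): φ is false.
  e (successors {a, b, e}): φ is false.
  f (successors {c, d, f, g}): φ is false.
  g (successors {a, c, f, g}): φ is false.
For instance, at e:
  At e: ◇□¬(◇q → q) requires □¬(◇q → q) at some successor in {a, b, e}.
    At a: □¬(◇q → q) is false.
    At b: □¬(◇q → q) is false.
    At e: □¬(◇q → q) is false.
  So ◇□¬(◇q → q) is false at e.

No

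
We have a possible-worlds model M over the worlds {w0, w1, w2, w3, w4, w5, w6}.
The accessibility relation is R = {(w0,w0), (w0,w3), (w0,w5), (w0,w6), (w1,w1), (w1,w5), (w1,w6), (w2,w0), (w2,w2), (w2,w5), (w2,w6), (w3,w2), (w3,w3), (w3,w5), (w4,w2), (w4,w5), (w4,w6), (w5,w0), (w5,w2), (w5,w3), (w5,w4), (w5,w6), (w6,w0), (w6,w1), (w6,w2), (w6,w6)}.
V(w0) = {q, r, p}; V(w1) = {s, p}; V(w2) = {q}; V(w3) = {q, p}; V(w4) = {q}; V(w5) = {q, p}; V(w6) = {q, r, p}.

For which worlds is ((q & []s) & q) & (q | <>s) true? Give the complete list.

Recall that []ψ holds at a world iff ψ holds at every accessible world, and <>ψ holds iff ψ holds at some accessible world.
Let φ = ((q & []s) & q) & (q | <>s). Evaluate φ at each world:
  w0 (successors {w0, w3, w5, w6}): φ is false.
  w1 (successors {w1, w5, w6}): φ is false.
  w2 (successors {w0, w2, w5, w6}): φ is false.
  w3 (successors {w2, w3, w5}): φ is false.
  w4 (successors {w2, w5, w6}): φ is false.
  w5 (successors {w0, w2, w3, w4, w6}): φ is false.
  w6 (successors {w0, w1, w2, w6}): φ is false.
For instance, at w3:
  At w3: (q & []s) & q is false, q | <>s is true, so ((q & []s) & q) & (q | <>s) is false.
    At w3: q & []s is false, q is true, so (q & []s) & q is false.
      At w3: q is true, []s is false, so q & []s is false.
    At w3: q is true, <>s is false, so q | <>s is true.
      At w3: <>s requires s at some successor in {w2, w3, w5}.
        At w2: s is false.
        At w3: s is false.
        At w5: s is false.
      So <>s is false at w3.
Satisfying worlds: none.

none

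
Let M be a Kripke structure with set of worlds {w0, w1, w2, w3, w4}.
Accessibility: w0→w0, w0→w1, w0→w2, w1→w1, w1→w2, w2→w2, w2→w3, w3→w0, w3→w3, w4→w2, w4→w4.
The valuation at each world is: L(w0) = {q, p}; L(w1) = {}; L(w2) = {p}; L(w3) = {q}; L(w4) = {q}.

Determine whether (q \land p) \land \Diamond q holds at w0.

At w0: q \land p is true, \Diamond q is true, so (q \land p) \land \Diamond q is true.
  At w0: \Diamond q requires q at some successor in {w0, w1, w2}.
    q holds at w0, so \Diamond q is true at w0.

Yes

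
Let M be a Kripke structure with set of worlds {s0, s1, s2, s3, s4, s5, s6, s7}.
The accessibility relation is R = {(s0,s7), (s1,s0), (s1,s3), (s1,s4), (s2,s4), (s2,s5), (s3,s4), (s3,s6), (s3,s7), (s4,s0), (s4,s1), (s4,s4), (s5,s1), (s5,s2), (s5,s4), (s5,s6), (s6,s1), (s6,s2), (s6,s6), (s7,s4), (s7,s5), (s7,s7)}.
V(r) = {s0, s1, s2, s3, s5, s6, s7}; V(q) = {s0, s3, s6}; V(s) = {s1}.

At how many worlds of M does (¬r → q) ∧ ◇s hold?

2

Let φ = (¬r → q) ∧ ◇s. Evaluate φ at each world:
  s0 (successors {s7}): φ is false.
  s1 (successors {s0, s3, s4}): φ is false.
  s2 (successors {s4, s5}): φ is false.
  s3 (successors {s4, s6, s7}): φ is false.
  s4 (successors {s0, s1, s4}): φ is false.
  s5 (successors {s1, s2, s4, s6}): φ is true.
  s6 (successors {s1, s2, s6}): φ is true.
  s7 (successors {s4, s5, s7}): φ is false.
For instance, at s0:
  At s0: ¬r → q is true, ◇s is false, so (¬r → q) ∧ ◇s is false.
    At s0: ◇s requires s at some successor in {s7}.
      At s7: s is false.
    So ◇s is false at s0.
Satisfying worlds: {s5, s6}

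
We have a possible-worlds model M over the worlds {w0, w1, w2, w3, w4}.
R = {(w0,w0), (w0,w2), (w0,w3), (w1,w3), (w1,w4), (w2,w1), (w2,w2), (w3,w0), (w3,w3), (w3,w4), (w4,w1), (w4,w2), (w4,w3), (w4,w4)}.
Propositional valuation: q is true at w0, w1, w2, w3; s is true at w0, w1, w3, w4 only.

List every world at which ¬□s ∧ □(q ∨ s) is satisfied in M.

w0, w2, w4

Let φ = ¬□s ∧ □(q ∨ s). Evaluate φ at each world:
  w0 (successors {w0, w2, w3}): φ is true.
  w1 (successors {w3, w4}): φ is false.
  w2 (successors {w1, w2}): φ is true.
  w3 (successors {w0, w3, w4}): φ is false.
  w4 (successors {w1, w2, w3, w4}): φ is true.
For instance, at w3:
  At w3: ¬□s is false, □(q ∨ s) is true, so ¬□s ∧ □(q ∨ s) is false.
    At w3: □s is true, so ¬□s is false.
      At w3: □s requires s at every successor {w0, w3, w4}.
        At w0: s is true.
        At w3: s is true.
        At w4: s is true.
      So □s is true at w3.
    At w3: □(q ∨ s) requires q ∨ s at every successor {w0, w3, w4}.
      At w0: q ∨ s is true.
      At w3: q ∨ s is true.
      At w4: q ∨ s is true.
    So □(q ∨ s) is true at w3.
Satisfying worlds: {w0, w2, w4}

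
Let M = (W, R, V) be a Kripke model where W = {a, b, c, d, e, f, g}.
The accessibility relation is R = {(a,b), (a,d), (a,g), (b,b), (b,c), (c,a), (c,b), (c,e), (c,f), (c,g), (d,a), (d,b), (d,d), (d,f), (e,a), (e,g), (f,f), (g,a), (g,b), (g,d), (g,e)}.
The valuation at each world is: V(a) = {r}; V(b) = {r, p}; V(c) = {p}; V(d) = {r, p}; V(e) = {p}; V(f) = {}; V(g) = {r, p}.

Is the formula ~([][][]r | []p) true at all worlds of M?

No

Let φ = ~([][][]r | []p). Evaluate φ at each world:
  a (successors {b, d, g}): φ is false.
  b (successors {b, c}): φ is false.
  c (successors {a, b, e, f, g}): φ is true.
  d (successors {a, b, d, f}): φ is true.
  e (successors {a, g}): φ is true.
  f (successors {f}): φ is true.
  g (successors {a, b, d, e}): φ is true.
Detail at a (counterexample):
  At a: [][][]r | []p is true, so ~([][][]r | []p) is false.
    At a: [][][]r is false, []p is true, so [][][]r | []p is true.
      At a: [][][]r requires [][]r at every successor {b, d, g}.
        [][]r fails at b, so [][][]r is false at a.
      At a: []p requires p at every successor {b, d, g}.
        At b: p is true.
        At d: p is true.
        At g: p is true.
      So []p is true at a.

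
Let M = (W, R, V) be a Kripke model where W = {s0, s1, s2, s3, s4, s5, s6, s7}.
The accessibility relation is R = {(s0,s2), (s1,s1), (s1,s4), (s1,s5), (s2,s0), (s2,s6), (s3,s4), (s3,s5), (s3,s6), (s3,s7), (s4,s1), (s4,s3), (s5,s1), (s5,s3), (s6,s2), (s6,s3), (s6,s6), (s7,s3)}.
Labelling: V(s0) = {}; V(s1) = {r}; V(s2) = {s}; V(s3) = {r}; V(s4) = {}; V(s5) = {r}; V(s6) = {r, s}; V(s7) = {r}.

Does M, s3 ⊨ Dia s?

Recall that Dia ψ holds at a world iff ψ holds at some accessible world.
At s3: Dia s requires s at some successor in {s4, s5, s6, s7}.
  s holds at s6, so Dia s is true at s3.

Yes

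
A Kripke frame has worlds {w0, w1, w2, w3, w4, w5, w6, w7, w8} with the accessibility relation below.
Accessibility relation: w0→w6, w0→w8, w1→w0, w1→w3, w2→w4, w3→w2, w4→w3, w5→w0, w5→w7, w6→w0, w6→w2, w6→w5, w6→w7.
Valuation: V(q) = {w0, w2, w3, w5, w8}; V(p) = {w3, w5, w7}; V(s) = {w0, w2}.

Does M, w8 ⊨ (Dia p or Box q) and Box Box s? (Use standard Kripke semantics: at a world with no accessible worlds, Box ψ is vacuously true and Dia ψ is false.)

At w8: Dia p or Box q is true, Box Box s is true, so (Dia p or Box q) and Box Box s is true.
  At w8: Dia p is false, Box q is true, so Dia p or Box q is true.
    At w8: no accessible worlds, so Dia p is false.
    At w8: no accessible worlds, so Box q holds vacuously.
  At w8: no accessible worlds, so Box Box s holds vacuously.

Yes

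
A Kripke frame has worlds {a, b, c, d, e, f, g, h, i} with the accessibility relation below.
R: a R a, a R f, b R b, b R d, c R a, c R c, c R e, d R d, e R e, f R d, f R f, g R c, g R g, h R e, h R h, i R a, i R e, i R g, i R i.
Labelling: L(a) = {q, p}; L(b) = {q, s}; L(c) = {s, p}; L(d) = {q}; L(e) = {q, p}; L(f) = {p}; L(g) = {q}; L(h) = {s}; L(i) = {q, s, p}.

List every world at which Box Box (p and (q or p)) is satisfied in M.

Let φ = Box Box (p and (q or p)). Evaluate φ at each world:
  a (successors {a, f}): φ is false.
  b (successors {b, d}): φ is false.
  c (successors {a, c, e}): φ is true.
  d (successors {d}): φ is false.
  e (successors {e}): φ is true.
  f (successors {d, f}): φ is false.
  g (successors {c, g}): φ is false.
  h (successors {e, h}): φ is false.
  i (successors {a, e, g, i}): φ is false.
For instance, at e:
  At e: Box Box (p and (q or p)) requires Box (p and (q or p)) at every successor {e}.
      At e: Box (p and (q or p)) requires p and (q or p) at every successor {e}.
        At e: p and (q or p) is true.
      So Box (p and (q or p)) is true at e.
  So Box Box (p and (q or p)) is true at e.
Satisfying worlds: {c, e}

c, e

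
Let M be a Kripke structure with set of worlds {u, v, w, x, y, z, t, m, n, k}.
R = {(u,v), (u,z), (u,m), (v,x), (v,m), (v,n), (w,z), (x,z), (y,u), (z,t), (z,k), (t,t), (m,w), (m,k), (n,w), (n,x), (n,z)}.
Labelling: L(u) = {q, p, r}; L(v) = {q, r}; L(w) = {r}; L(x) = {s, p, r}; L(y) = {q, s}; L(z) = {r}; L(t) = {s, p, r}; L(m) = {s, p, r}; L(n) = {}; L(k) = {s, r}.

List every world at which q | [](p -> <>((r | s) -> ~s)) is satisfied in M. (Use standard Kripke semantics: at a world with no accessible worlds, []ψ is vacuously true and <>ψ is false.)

u, v, w, x, y, m, n, k

Recall that []ψ holds at a world iff ψ holds at every accessible world, and <>ψ holds iff ψ holds at some accessible world.
Let φ = q | [](p -> <>((r | s) -> ~s)). Evaluate φ at each world:
  u (successors {v, z, m}): φ is true.
  v (successors {x, m, n}): φ is true.
  w (successors {z}): φ is true.
  x (successors {z}): φ is true.
  y (successors {u}): φ is true.
  z (successors {t, k}): φ is false.
  t (successors {t}): φ is false.
  m (successors {w, k}): φ is true.
  n (successors {w, x, z}): φ is true.
  k (successors ∅): φ is true.
For instance, at y:
  At y: q is true, [](p -> <>((r | s) -> ~s)) is true, so q | [](p -> <>((r | s) -> ~s)) is true.
    At y: [](p -> <>((r | s) -> ~s)) requires p -> <>((r | s) -> ~s) at every successor {u}.
      At u: p -> <>((r | s) -> ~s) is true.
    So [](p -> <>((r | s) -> ~s)) is true at y.
Satisfying worlds: {u, v, w, x, y, m, n, k}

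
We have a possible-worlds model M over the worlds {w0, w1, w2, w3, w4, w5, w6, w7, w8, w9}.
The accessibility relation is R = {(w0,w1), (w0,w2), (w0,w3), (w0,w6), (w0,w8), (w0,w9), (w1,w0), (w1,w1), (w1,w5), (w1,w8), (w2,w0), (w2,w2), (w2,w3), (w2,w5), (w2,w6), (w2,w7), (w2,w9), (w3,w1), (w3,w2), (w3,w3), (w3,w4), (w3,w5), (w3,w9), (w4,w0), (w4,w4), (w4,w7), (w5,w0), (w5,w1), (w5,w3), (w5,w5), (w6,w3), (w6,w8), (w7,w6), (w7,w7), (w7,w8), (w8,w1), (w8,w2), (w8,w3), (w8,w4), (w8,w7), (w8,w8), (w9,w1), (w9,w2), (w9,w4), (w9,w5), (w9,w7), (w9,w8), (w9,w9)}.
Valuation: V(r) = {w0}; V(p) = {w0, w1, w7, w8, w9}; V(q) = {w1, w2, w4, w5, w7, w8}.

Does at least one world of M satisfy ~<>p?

Let φ = ~<>p. Evaluate φ at each world:
  w0 (successors {w1, w2, w3, w6, w8, w9}): φ is false.
  w1 (successors {w0, w1, w5, w8}): φ is false.
  w2 (successors {w0, w2, w3, w5, w6, w7, w9}): φ is false.
  w3 (successors {w1, w2, w3, w4, w5, w9}): φ is false.
  w4 (successors {w0, w4, w7}): φ is false.
  w5 (successors {w0, w1, w3, w5}): φ is false.
  w6 (successors {w3, w8}): φ is false.
  w7 (successors {w6, w7, w8}): φ is false.
  w8 (successors {w1, w2, w3, w4, w7, w8}): φ is false.
  w9 (successors {w1, w2, w4, w5, w7, w8, w9}): φ is false.
For instance, at w1:
  At w1: <>p is true, so ~<>p is false.
    At w1: <>p requires p at some successor in {w0, w1, w5, w8}.
      p holds at w0, so <>p is true at w1.

No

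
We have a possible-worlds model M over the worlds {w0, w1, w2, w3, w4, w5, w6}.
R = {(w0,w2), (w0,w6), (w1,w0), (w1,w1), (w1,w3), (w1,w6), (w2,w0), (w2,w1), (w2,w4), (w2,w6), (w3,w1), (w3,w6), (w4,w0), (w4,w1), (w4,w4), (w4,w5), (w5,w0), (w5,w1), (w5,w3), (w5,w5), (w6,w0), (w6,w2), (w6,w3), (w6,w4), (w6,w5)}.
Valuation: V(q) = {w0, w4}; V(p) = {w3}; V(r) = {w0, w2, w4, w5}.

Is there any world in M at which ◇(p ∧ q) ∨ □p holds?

Let φ = ◇(p ∧ q) ∨ □p. Evaluate φ at each world:
  w0 (successors {w2, w6}): φ is false.
  w1 (successors {w0, w1, w3, w6}): φ is false.
  w2 (successors {w0, w1, w4, w6}): φ is false.
  w3 (successors {w1, w6}): φ is false.
  w4 (successors {w0, w1, w4, w5}): φ is false.
  w5 (successors {w0, w1, w3, w5}): φ is false.
  w6 (successors {w0, w2, w3, w4, w5}): φ is false.
For instance, at w5:
  At w5: ◇(p ∧ q) is false, □p is false, so ◇(p ∧ q) ∨ □p is false.
    At w5: ◇(p ∧ q) requires p ∧ q at some successor in {w0, w1, w3, w5}.
      At w0: p ∧ q is false.
      At w1: p ∧ q is false.
      At w3: p ∧ q is false.
      At w5: p ∧ q is false.
    So ◇(p ∧ q) is false at w5.
    At w5: □p requires p at every successor {w0, w1, w3, w5}.
      p fails at w0, so □p is false at w5.

No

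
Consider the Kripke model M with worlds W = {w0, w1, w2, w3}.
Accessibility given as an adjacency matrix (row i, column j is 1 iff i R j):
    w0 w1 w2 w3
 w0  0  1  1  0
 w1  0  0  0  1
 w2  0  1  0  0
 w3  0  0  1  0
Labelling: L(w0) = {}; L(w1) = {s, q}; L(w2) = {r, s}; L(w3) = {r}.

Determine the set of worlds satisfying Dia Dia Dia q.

w1

Let φ = Dia Dia Dia q. Evaluate φ at each world:
  w0 (successors {w1, w2}): φ is false.
  w1 (successors {w3}): φ is true.
  w2 (successors {w1}): φ is false.
  w3 (successors {w2}): φ is false.
For instance, at w2:
  At w2: Dia Dia Dia q requires Dia Dia q at some successor in {w1}.
    At w1: Dia Dia q is false.
  So Dia Dia Dia q is false at w2.
Satisfying worlds: {w1}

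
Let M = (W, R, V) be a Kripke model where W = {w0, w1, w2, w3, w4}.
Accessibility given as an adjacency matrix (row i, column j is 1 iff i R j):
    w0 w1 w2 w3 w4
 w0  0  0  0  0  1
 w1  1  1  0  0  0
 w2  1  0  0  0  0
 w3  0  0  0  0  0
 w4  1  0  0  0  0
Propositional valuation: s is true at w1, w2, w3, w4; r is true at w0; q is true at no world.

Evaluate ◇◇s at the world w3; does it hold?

No

At w3: no accessible worlds, so ◇◇s is false.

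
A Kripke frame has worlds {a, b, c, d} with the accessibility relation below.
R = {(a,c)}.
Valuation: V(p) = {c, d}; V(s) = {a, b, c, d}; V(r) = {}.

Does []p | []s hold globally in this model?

Let φ = []p | []s. Evaluate φ at each world:
  a (successors {c}): φ is true.
  b (successors ∅): φ is true.
  c (successors ∅): φ is true.
  d (successors ∅): φ is true.
For instance, at a:
  At a: []p is true, []s is true, so []p | []s is true.
    At a: []p requires p at every successor {c}.
      At c: p is true.
    So []p is true at a.
    At a: []s requires s at every successor {c}.
      At c: s is true.
    So []s is true at a.

Yes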